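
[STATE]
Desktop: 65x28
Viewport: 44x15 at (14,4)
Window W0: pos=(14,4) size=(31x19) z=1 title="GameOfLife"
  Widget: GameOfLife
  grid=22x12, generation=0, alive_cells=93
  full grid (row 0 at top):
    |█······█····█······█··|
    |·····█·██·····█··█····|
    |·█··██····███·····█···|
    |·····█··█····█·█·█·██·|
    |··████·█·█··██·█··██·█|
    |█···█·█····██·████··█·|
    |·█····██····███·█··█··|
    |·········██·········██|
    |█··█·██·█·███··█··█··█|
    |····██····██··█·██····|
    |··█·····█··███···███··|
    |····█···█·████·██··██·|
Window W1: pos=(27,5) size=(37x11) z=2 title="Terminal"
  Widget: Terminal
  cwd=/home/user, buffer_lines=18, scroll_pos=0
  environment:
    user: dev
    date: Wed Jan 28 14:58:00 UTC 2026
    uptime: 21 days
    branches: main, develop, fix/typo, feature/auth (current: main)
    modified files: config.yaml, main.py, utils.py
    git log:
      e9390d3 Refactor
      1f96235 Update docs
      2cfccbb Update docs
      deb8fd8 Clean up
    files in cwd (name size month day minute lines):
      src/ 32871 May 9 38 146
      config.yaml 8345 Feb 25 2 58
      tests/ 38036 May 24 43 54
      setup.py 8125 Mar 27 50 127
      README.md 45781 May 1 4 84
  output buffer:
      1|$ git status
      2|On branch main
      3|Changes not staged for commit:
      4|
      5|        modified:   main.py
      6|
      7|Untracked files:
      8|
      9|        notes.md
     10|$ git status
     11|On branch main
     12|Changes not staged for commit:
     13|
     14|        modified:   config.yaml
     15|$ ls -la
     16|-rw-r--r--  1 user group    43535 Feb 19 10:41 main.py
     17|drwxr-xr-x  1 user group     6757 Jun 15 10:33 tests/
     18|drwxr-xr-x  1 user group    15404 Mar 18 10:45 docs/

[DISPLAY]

┏━━━━━━━━━━━━━━━━━━━━━━━━━━━━━┓             
┃ GameOfLife ┏━━━━━━━━━━━━━━━━━━━━━━━━━━━━━━
┠────────────┃ Terminal                     
┃Gen: 0      ┠──────────────────────────────
┃█······█····┃$ git status                  
┃·····█·██···┃On branch main                
┃·█··██····██┃Changes not staged for commit:
┃·····█··█···┃                              
┃··████·█·█··┃        modified:   main.py   
┃█···█·█····█┃                              
┃·█····██····┃Untracked files:              
┃·········██·┗━━━━━━━━━━━━━━━━━━━━━━━━━━━━━━
┃█··█·██·█·███··█··█··█       ┃             
┃····██····██··█·██····       ┃             
┃··█·····█··███···███··       ┃             


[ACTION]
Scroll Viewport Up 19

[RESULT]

                                            
                                            
                                            
                                            
┏━━━━━━━━━━━━━━━━━━━━━━━━━━━━━┓             
┃ GameOfLife ┏━━━━━━━━━━━━━━━━━━━━━━━━━━━━━━
┠────────────┃ Terminal                     
┃Gen: 0      ┠──────────────────────────────
┃█······█····┃$ git status                  
┃·····█·██···┃On branch main                
┃·█··██····██┃Changes not staged for commit:
┃·····█··█···┃                              
┃··████·█·█··┃        modified:   main.py   
┃█···█·█····█┃                              
┃·█····██····┃Untracked files:              


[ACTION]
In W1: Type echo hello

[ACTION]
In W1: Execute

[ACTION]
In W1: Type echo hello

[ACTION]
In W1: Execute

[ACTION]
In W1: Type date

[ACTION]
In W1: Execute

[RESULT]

                                            
                                            
                                            
                                            
┏━━━━━━━━━━━━━━━━━━━━━━━━━━━━━┓             
┃ GameOfLife ┏━━━━━━━━━━━━━━━━━━━━━━━━━━━━━━
┠────────────┃ Terminal                     
┃Gen: 0      ┠──────────────────────────────
┃█······█····┃$ echo hello                  
┃·····█·██···┃hello                         
┃·█··██····██┃$ echo hello                  
┃·····█··█···┃hello                         
┃··████·█·█··┃$ date                        
┃█···█·█····█┃Wed Jan 28 14:58:00 UTC 2026  
┃·█····██····┃$ █                           


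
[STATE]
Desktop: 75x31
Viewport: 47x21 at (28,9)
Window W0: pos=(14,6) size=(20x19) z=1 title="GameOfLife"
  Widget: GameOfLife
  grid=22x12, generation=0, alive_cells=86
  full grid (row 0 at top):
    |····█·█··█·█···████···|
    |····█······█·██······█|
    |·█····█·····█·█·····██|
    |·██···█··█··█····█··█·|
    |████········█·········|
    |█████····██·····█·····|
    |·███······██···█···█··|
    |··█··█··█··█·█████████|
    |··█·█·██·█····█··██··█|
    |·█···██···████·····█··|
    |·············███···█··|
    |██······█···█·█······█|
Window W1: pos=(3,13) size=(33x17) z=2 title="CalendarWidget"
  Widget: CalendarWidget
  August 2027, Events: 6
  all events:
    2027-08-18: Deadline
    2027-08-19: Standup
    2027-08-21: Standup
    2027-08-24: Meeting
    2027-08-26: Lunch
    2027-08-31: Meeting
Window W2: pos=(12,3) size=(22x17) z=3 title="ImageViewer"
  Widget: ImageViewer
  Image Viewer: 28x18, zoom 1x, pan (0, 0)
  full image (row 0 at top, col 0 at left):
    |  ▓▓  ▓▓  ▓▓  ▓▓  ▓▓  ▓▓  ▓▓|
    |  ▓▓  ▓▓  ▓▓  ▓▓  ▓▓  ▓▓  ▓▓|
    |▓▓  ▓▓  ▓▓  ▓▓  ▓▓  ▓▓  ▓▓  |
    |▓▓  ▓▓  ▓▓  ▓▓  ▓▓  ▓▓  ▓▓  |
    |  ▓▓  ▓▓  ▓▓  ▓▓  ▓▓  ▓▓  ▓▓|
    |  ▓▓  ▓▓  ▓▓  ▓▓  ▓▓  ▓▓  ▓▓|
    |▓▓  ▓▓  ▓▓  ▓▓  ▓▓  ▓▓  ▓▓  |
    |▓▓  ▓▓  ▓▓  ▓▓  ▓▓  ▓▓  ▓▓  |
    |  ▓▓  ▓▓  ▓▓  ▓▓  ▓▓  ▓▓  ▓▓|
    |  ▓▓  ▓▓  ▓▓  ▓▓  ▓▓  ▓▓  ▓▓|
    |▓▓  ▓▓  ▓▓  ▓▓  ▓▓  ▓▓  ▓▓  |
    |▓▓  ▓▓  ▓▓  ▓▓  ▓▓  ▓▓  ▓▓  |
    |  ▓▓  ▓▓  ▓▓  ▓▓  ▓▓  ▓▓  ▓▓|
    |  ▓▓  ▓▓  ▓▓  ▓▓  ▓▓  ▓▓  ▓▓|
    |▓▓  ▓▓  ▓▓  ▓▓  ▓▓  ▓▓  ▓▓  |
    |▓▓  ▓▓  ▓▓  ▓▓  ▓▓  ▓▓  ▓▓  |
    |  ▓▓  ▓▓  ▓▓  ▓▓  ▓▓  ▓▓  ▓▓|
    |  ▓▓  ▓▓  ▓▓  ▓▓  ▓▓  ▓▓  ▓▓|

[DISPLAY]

 ▓▓  ┃                                         
▓  ▓▓┃                                         
▓  ▓▓┃                                         
 ▓▓  ┃                                         
 ▓▓  ┃━┓                                       
▓  ▓▓┃ ┃                                       
▓  ▓▓┃─┨                                       
 ▓▓  ┃ ┃                                       
 ▓▓  ┃ ┃                                       
▓  ▓▓┃ ┃                                       
━━━━━┛ ┃                                       
       ┃                                       
       ┃                                       
       ┃                                       
       ┃                                       
       ┃                                       
       ┃                                       
       ┃                                       
       ┃                                       
       ┃                                       
━━━━━━━┛                                       


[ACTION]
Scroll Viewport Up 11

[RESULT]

                                               
                                               
                                               
━━━━━┓                                         
     ┃                                         
─────┨                                         
▓  ▓▓┃                                         
▓  ▓▓┃                                         
 ▓▓  ┃                                         
 ▓▓  ┃                                         
▓  ▓▓┃                                         
▓  ▓▓┃                                         
 ▓▓  ┃                                         
 ▓▓  ┃━┓                                       
▓  ▓▓┃ ┃                                       
▓  ▓▓┃─┨                                       
 ▓▓  ┃ ┃                                       
 ▓▓  ┃ ┃                                       
▓  ▓▓┃ ┃                                       
━━━━━┛ ┃                                       
       ┃                                       


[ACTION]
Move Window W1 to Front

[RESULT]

                                               
                                               
                                               
━━━━━┓                                         
     ┃                                         
─────┨                                         
▓  ▓▓┃                                         
▓  ▓▓┃                                         
 ▓▓  ┃                                         
 ▓▓  ┃                                         
▓  ▓▓┃                                         
▓  ▓▓┃                                         
 ▓▓  ┃                                         
━━━━━━━┓                                       
       ┃                                       
───────┨                                       
       ┃                                       
       ┃                                       
       ┃                                       
       ┃                                       
       ┃                                       


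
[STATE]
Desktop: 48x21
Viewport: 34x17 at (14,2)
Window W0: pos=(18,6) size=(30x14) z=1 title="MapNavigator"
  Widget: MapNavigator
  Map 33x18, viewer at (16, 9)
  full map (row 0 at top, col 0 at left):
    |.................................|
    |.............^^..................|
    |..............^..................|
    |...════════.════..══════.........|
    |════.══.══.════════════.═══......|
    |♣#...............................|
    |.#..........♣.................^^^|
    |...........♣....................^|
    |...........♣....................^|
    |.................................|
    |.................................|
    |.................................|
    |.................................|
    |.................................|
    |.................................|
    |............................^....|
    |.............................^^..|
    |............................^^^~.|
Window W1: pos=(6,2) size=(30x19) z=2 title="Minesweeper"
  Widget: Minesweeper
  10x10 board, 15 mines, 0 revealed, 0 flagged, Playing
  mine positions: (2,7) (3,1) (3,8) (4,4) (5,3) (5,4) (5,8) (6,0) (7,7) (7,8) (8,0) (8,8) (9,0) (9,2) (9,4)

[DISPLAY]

━━━━━━━━━━━━━━━━━━━━━┓            
eeper                ┃            
─────────────────────┨            
■■■                  ┃            
■■■                  ┃━━━━━━━━━━━┓
■■■                  ┃           ┃
■■■                  ┃───────────┨
■■■                  ┃════.═══...┃
■■■                  ┃...........┃
■■■                  ┃...........┃
■■■                  ┃...........┃
■■■                  ┃...........┃
■■■                  ┃...........┃
                     ┃...........┃
                     ┃...........┃
                     ┃...........┃
                     ┃...........┃


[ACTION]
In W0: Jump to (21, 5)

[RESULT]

━━━━━━━━━━━━━━━━━━━━━┓            
eeper                ┃            
─────────────────────┨            
■■■                  ┃            
■■■                  ┃━━━━━━━━━━━┓
■■■                  ┃           ┃
■■■                  ┃───────────┨
■■■                  ┃.........  ┃
■■■                  ┃.........  ┃
■■■                  ┃.........  ┃
■■■                  ┃.........  ┃
■■■                  ┃═══......  ┃
■■■                  ┃.........  ┃
                     ┃......^^^  ┃
                     ┃........^  ┃
                     ┃........^  ┃
                     ┃.........  ┃


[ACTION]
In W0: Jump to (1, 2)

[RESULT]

━━━━━━━━━━━━━━━━━━━━━┓            
eeper                ┃            
─────────────────────┨            
■■■                  ┃            
■■■                  ┃━━━━━━━━━━━┓
■■■                  ┃           ┃
■■■                  ┃───────────┨
■■■                  ┃           ┃
■■■                  ┃           ┃
■■■                  ┃           ┃
■■■                  ┃...........┃
■■■                  ┃.........^^┃
■■■                  ┃..........^┃
                     ┃═══════.═══┃
                     ┃.══.══.════┃
                     ┃...........┃
                     ┃........♣..┃


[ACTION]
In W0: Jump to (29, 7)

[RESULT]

━━━━━━━━━━━━━━━━━━━━━┓            
eeper                ┃            
─────────────────────┨            
■■■                  ┃            
■■■                  ┃━━━━━━━━━━━┓
■■■                  ┃           ┃
■■■                  ┃───────────┨
■■■                  ┃.          ┃
■■■                  ┃.          ┃
■■■                  ┃.          ┃
■■■                  ┃.          ┃
■■■                  ┃^          ┃
■■■                  ┃^          ┃
                     ┃^          ┃
                     ┃.          ┃
                     ┃.          ┃
                     ┃.          ┃


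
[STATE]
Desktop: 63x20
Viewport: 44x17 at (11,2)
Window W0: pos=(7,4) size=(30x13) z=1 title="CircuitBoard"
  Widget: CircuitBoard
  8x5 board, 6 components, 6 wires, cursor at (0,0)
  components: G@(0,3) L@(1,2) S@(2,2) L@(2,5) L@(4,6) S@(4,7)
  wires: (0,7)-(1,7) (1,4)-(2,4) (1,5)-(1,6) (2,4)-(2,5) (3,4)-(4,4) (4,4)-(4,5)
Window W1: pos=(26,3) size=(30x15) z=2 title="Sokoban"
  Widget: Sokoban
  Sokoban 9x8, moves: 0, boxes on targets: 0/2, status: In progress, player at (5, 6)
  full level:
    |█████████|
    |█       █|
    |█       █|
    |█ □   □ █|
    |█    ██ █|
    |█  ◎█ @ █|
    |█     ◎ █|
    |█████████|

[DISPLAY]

                                            
               ┏━━━━━━━━━━━━━━━━━━━━━━━━━━━━
━━━━━━━━━━━━━━━┃ Sokoban                    
rcuitBoard     ┠────────────────────────────
───────────────┃█████████                   
0 1 2 3 4 5 6 7┃█       █                   
[.]          G ┃█       █                   
               ┃█ □   □ █                   
         L     ┃█    ██ █                   
               ┃█  ◎█ @ █                   
         S     ┃█     ◎ █                   
               ┃█████████                   
               ┃Moves: 0  0/2               
               ┃                            
━━━━━━━━━━━━━━━┃                            
               ┗━━━━━━━━━━━━━━━━━━━━━━━━━━━━
                                            


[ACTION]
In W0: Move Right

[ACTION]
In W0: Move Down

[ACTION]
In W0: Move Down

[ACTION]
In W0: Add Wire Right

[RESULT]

                                            
               ┏━━━━━━━━━━━━━━━━━━━━━━━━━━━━
━━━━━━━━━━━━━━━┃ Sokoban                    
rcuitBoard     ┠────────────────────────────
───────────────┃█████████                   
0 1 2 3 4 5 6 7┃█       █                   
             G ┃█       █                   
               ┃█ □   □ █                   
         L     ┃█    ██ █                   
               ┃█  ◎█ @ █                   
    [.]─ S     ┃█     ◎ █                   
               ┃█████████                   
               ┃Moves: 0  0/2               
               ┃                            
━━━━━━━━━━━━━━━┃                            
               ┗━━━━━━━━━━━━━━━━━━━━━━━━━━━━
                                            


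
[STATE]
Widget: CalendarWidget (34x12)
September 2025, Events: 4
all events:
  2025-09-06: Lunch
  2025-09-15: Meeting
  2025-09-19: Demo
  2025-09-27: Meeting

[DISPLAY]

          September 2025          
Mo Tu We Th Fr Sa Su              
 1  2  3  4  5  6*  7             
 8  9 10 11 12 13 14              
15* 16 17 18 19* 20 21            
22 23 24 25 26 27* 28             
29 30                             
                                  
                                  
                                  
                                  
                                  


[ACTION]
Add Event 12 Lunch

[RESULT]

          September 2025          
Mo Tu We Th Fr Sa Su              
 1  2  3  4  5  6*  7             
 8  9 10 11 12* 13 14             
15* 16 17 18 19* 20 21            
22 23 24 25 26 27* 28             
29 30                             
                                  
                                  
                                  
                                  
                                  


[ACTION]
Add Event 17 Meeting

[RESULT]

          September 2025          
Mo Tu We Th Fr Sa Su              
 1  2  3  4  5  6*  7             
 8  9 10 11 12* 13 14             
15* 16 17* 18 19* 20 21           
22 23 24 25 26 27* 28             
29 30                             
                                  
                                  
                                  
                                  
                                  


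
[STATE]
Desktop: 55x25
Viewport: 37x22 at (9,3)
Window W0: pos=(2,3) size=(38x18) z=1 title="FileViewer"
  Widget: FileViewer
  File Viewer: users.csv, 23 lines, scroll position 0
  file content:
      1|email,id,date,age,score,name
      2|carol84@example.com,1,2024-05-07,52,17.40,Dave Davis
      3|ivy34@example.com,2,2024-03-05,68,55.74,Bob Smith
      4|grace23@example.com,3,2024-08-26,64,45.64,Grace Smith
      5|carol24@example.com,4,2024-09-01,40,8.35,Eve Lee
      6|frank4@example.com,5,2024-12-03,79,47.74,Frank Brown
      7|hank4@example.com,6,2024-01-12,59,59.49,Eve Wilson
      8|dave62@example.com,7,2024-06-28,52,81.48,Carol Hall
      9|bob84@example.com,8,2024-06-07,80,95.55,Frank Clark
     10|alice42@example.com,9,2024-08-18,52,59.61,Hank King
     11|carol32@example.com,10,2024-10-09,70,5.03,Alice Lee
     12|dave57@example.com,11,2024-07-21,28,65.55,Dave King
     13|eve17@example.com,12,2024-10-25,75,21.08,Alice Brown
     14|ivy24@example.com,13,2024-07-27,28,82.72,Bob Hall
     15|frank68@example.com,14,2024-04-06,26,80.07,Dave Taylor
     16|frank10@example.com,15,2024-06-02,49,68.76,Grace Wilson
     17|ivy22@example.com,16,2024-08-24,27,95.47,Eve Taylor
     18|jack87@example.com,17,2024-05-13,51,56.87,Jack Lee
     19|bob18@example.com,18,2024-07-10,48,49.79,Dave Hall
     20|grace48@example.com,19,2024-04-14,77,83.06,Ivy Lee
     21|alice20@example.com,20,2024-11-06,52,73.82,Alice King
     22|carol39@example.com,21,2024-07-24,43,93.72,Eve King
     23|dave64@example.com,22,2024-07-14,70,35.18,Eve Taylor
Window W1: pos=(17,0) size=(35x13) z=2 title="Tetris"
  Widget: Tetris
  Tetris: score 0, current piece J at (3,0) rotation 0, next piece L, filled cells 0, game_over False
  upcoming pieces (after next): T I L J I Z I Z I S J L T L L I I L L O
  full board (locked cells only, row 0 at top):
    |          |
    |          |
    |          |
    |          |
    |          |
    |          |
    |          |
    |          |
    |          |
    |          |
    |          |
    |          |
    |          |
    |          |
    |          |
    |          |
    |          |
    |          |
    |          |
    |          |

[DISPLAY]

━━━━━━━━┃          │Next:            
iewer   ┃          │  ▒              
────────┃          │▒▒▒              
id,date,┃          │                 
4@exampl┃          │                 
example.┃          │                 
3@exampl┃          │Score:           
4@exampl┃          │0                
@example┃          │                 
example.┗━━━━━━━━━━━━━━━━━━━━━━━━━━━━
@example.com,7,2024-06-28,52,░┃      
example.com,8,2024-06-07,80,9░┃      
2@example.com,9,2024-08-18,52░┃      
2@example.com,10,2024-10-09,7░┃      
@example.com,11,2024-07-21,28░┃      
example.com,12,2024-10-25,75,░┃      
example.com,13,2024-07-27,28,▼┃      
━━━━━━━━━━━━━━━━━━━━━━━━━━━━━━┛      
                                     
                                     
                                     
                                     


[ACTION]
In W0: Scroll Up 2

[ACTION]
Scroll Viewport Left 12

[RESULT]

  ┏━━━━━━━━━━━━━━┃          │Next:   
  ┃ FileViewer   ┃          │  ▒     
  ┠──────────────┃          │▒▒▒     
  ┃email,id,date,┃          │        
  ┃carol84@exampl┃          │        
  ┃ivy34@example.┃          │        
  ┃grace23@exampl┃          │Score:  
  ┃carol24@exampl┃          │0       
  ┃frank4@example┃          │        
  ┃hank4@example.┗━━━━━━━━━━━━━━━━━━━
  ┃dave62@example.com,7,2024-06-28,52
  ┃bob84@example.com,8,2024-06-07,80,
  ┃alice42@example.com,9,2024-08-18,5
  ┃carol32@example.com,10,2024-10-09,
  ┃dave57@example.com,11,2024-07-21,2
  ┃eve17@example.com,12,2024-10-25,75
  ┃ivy24@example.com,13,2024-07-27,28
  ┗━━━━━━━━━━━━━━━━━━━━━━━━━━━━━━━━━━
                                     
                                     
                                     
                                     


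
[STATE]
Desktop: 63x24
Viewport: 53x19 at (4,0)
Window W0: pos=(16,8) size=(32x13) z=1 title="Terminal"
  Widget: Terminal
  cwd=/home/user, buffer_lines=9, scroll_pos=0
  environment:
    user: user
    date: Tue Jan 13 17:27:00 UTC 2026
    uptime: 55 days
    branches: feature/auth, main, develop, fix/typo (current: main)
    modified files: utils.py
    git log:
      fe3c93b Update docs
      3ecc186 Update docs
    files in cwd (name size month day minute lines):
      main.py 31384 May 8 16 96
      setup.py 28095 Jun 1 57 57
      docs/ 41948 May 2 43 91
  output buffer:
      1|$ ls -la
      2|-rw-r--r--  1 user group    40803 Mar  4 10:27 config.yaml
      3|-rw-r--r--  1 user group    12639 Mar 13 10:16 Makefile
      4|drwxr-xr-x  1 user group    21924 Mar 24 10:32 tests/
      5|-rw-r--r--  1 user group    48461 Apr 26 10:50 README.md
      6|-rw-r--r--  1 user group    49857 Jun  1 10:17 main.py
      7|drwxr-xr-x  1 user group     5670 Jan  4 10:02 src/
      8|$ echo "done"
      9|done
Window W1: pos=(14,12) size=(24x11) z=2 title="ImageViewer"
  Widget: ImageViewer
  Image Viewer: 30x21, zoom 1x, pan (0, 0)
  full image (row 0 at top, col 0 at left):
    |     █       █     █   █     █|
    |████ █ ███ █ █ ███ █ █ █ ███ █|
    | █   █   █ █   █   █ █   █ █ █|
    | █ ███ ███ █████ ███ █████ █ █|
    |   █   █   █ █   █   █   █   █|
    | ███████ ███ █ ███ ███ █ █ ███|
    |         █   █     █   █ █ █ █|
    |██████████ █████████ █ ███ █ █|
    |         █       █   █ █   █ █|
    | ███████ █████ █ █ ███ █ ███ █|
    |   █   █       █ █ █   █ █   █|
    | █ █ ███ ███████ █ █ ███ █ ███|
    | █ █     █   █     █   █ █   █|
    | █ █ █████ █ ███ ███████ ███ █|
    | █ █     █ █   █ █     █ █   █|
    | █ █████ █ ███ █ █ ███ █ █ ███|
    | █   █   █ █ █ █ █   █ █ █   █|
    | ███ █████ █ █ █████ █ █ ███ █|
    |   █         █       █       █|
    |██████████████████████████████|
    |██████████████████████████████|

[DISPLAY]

                                                     
                                                     
                                                     
                                                     
                                                     
                                                     
                                                     
                                                     
            ┏━━━━━━━━━━━━━━━━━━━━━━━━━━━━━━┓         
            ┃ Terminal                     ┃         
            ┠──────────────────────────────┨         
            ┃$ ls -la                      ┃         
          ┏━━━━━━━━━━━━━━━━━━━━━━┓oup    40┃         
          ┃ ImageViewer          ┃oup    12┃         
          ┠──────────────────────┨oup    21┃         
          ┃     █       █     █  ┃oup    48┃         
          ┃████ █ ███ █ █ ███ █ █┃oup    49┃         
          ┃ █   █   █ █   █   █ █┃oup     5┃         
          ┃ █ ███ ███ █████ ███ █┃         ┃         


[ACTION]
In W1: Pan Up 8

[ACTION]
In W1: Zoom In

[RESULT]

                                                     
                                                     
                                                     
                                                     
                                                     
                                                     
                                                     
                                                     
            ┏━━━━━━━━━━━━━━━━━━━━━━━━━━━━━━┓         
            ┃ Terminal                     ┃         
            ┠──────────────────────────────┨         
            ┃$ ls -la                      ┃         
          ┏━━━━━━━━━━━━━━━━━━━━━━┓oup    40┃         
          ┃ ImageViewer          ┃oup    12┃         
          ┠──────────────────────┨oup    21┃         
          ┃          ██          ┃oup    48┃         
          ┃          ██          ┃oup    49┃         
          ┃████████  ██  ██████  ┃oup     5┃         
          ┃████████  ██  ██████  ┃         ┃         


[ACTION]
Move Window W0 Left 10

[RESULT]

                                                     
                                                     
                                                     
                                                     
                                                     
                                                     
                                                     
                                                     
  ┏━━━━━━━━━━━━━━━━━━━━━━━━━━━━━━┓                   
  ┃ Terminal                     ┃                   
  ┠──────────────────────────────┨                   
  ┃$ ls -la                      ┃                   
  ┃-rw-r--┏━━━━━━━━━━━━━━━━━━━━━━┓                   
  ┃-rw-r--┃ ImageViewer          ┃                   
  ┃drwxr-x┠──────────────────────┨                   
  ┃-rw-r--┃          ██          ┃                   
  ┃-rw-r--┃          ██          ┃                   
  ┃drwxr-x┃████████  ██  ██████  ┃                   
  ┃$ echo ┃████████  ██  ██████  ┃                   


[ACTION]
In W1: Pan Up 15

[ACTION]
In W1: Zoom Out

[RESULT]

                                                     
                                                     
                                                     
                                                     
                                                     
                                                     
                                                     
                                                     
  ┏━━━━━━━━━━━━━━━━━━━━━━━━━━━━━━┓                   
  ┃ Terminal                     ┃                   
  ┠──────────────────────────────┨                   
  ┃$ ls -la                      ┃                   
  ┃-rw-r--┏━━━━━━━━━━━━━━━━━━━━━━┓                   
  ┃-rw-r--┃ ImageViewer          ┃                   
  ┃drwxr-x┠──────────────────────┨                   
  ┃-rw-r--┃     █       █     █  ┃                   
  ┃-rw-r--┃████ █ ███ █ █ ███ █ █┃                   
  ┃drwxr-x┃ █   █   █ █   █   █ █┃                   
  ┃$ echo ┃ █ ███ ███ █████ ███ █┃                   


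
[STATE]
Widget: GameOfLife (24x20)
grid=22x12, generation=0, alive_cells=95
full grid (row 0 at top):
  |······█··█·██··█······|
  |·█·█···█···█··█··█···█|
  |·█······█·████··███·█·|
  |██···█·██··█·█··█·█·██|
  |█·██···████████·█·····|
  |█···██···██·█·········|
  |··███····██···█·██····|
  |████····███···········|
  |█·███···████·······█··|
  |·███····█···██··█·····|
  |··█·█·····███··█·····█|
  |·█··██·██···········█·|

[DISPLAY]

Gen: 0                  
······█··█·██··█······  
·█·█···█···█··█··█···█  
·█······█·████··███·█·  
██···█·██··█·█··█·█·██  
█·██···████████·█·····  
█···██···██·█·········  
··███····██···█·██····  
████····███···········  
█·███···████·······█··  
·███····█···██··█·····  
··█·█·····███··█·····█  
·█··██·██···········█·  
                        
                        
                        
                        
                        
                        
                        


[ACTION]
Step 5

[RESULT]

Gen: 5                  
·······██████····█····  
······██····█····█·██·  
·█···█·██··█·█·······█  
█·█·█·███··██·····█··█  
··█···██····█·······██  
·██·██·······█··█··█··  
···██········██·······  
······················  
······················  
······················  
······················  
······················  
                        
                        
                        
                        
                        
                        
                        


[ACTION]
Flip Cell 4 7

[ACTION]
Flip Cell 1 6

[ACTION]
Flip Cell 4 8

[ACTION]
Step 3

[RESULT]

Gen: 8                  
········█·███·····██··  
········█····██··█··█·  
·██·█····██··········█  
·██·██·····█·██···█··█  
·█··█·····██······██·█  
·██··█····███······█·█  
·█████··············█·  
··███·················  
······················  
······················  
······················  
······················  
                        
                        
                        
                        
                        
                        
                        


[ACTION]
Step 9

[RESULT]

Gen: 17                 
······················  
·········██···········  
·█···█████████········  
█·█·█·█·█····█········  
····█·█·█········██···  
██··█···█·······█··██·  
·······████·····█····█  
··········█······█···█  
··················███·  
······················  
······················  
······················  
                        
                        
                        
                        
                        
                        
                        


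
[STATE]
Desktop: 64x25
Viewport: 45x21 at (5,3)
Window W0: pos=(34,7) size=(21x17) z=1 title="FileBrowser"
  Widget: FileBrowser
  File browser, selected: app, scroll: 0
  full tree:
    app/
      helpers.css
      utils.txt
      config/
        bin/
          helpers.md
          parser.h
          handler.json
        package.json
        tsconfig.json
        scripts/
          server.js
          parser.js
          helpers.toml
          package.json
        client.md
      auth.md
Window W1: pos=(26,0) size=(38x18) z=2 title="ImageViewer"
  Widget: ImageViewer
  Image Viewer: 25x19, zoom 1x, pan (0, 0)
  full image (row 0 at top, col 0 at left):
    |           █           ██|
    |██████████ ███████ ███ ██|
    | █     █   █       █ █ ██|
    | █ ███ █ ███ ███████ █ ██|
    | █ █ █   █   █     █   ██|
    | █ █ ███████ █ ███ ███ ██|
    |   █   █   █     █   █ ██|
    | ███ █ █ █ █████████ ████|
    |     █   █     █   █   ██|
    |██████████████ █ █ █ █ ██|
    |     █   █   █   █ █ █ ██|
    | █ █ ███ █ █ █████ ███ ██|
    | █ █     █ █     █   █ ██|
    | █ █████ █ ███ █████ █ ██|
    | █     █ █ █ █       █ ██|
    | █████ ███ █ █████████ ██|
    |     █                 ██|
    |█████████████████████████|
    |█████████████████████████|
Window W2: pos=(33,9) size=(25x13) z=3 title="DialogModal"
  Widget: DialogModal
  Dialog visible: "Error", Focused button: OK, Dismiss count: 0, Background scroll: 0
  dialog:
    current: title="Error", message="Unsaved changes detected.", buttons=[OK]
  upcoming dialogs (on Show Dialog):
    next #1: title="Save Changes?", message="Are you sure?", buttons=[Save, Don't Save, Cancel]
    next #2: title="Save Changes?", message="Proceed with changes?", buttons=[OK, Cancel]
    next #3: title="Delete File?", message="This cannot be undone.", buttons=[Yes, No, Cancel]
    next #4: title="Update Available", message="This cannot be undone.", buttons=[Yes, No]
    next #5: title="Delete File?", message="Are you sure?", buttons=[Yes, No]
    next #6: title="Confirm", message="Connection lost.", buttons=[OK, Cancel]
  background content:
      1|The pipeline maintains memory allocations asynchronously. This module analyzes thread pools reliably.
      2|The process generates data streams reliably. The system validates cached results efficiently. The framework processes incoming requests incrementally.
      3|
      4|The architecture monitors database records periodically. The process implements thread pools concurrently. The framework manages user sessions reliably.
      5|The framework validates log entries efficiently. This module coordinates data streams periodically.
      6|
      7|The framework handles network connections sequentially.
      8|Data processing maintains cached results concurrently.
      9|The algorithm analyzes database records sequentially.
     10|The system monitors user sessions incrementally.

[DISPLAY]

                     ┃           █           
                     ┃██████████ ███████ ███ 
                     ┃ █     █   █       █ █ 
                     ┃ █ ███ █ ███ ███████ █ 
                     ┃ █ █ █   █   █     █   
                     ┃ █ █ ███████ █ ███ ███ 
                     ┃   █  ┏━━━━━━━━━━━━━━━━
                     ┃ ███ █┃ DialogModal    
                     ┃     █┠────────────────
                     ┃██████┃The pipeline mai
                     ┃     █┃The process gene
                     ┃ █ █ █┃  ┌─────────────
                     ┃ █ █  ┃Th│      Error  
                     ┃ █ ███┃Th│Unsaved chang
                     ┗━━━━━━┃  │       [OK]  
                            ┃Th└─────────────
                            ┃Data processing 
                            ┃The algorithm an
                            ┗━━━━━━━━━━━━━━━━
                             ┃               
                             ┗━━━━━━━━━━━━━━━


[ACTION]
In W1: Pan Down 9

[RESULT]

                     ┃██████████████ █ █ █ █ 
                     ┃     █   █   █   █ █ █ 
                     ┃ █ █ ███ █ █ █████ ███ 
                     ┃ █ █     █ █     █   █ 
                     ┃ █ █████ █ ███ █████ █ 
                     ┃ █     █ █ █ █       █ 
                     ┃ █████┏━━━━━━━━━━━━━━━━
                     ┃     █┃ DialogModal    
                     ┃██████┠────────────────
                     ┃██████┃The pipeline mai
                     ┃      ┃The process gene
                     ┃      ┃  ┌─────────────
                     ┃      ┃Th│      Error  
                     ┃      ┃Th│Unsaved chang
                     ┗━━━━━━┃  │       [OK]  
                            ┃Th└─────────────
                            ┃Data processing 
                            ┃The algorithm an
                            ┗━━━━━━━━━━━━━━━━
                             ┃               
                             ┗━━━━━━━━━━━━━━━


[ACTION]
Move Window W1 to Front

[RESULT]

                     ┃██████████████ █ █ █ █ 
                     ┃     █   █   █   █ █ █ 
                     ┃ █ █ ███ █ █ █████ ███ 
                     ┃ █ █     █ █     █   █ 
                     ┃ █ █████ █ ███ █████ █ 
                     ┃ █     █ █ █ █       █ 
                     ┃ █████ ███ █ █████████ 
                     ┃     █                 
                     ┃███████████████████████
                     ┃███████████████████████
                     ┃                       
                     ┃                       
                     ┃                       
                     ┃                       
                     ┗━━━━━━━━━━━━━━━━━━━━━━━
                            ┃Th└─────────────
                            ┃Data processing 
                            ┃The algorithm an
                            ┗━━━━━━━━━━━━━━━━
                             ┃               
                             ┗━━━━━━━━━━━━━━━
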